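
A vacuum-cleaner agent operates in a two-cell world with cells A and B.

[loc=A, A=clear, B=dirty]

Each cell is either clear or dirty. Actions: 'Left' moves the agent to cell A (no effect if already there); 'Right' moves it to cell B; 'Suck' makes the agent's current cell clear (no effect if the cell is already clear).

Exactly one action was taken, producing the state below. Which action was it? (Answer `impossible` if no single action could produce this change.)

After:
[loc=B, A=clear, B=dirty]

Right

try  Left: loc=A A=clear B=dirty
try Right: loc=B A=clear B=dirty  ← match
try  Suck: loc=A A=clear B=dirty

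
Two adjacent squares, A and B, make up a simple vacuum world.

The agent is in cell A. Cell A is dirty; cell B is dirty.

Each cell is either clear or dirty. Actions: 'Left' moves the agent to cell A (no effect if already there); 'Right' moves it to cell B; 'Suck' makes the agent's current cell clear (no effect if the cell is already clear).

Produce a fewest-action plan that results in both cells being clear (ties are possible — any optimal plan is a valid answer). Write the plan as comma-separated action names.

[1] after Suck: in A — A clear, B dirty
[2] after Right: in B — A clear, B dirty
[3] after Suck: in B — A clear, B clear
min 3: Suck A + move + Suck B

Suck, Right, Suck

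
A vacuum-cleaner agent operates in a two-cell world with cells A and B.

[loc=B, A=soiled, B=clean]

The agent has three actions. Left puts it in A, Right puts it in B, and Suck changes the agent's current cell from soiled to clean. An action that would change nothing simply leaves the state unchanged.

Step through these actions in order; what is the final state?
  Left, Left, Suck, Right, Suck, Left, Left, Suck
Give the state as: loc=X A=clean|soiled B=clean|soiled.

loc=A A=clean B=clean

Left (#1): loc=A A=soiled B=clean
Left (#2): loc=A A=soiled B=clean
Suck (#3): loc=A A=clean B=clean
Right (#4): loc=B A=clean B=clean
Suck (#5): loc=B A=clean B=clean
Left (#6): loc=A A=clean B=clean
Left (#7): loc=A A=clean B=clean
Suck (#8): loc=A A=clean B=clean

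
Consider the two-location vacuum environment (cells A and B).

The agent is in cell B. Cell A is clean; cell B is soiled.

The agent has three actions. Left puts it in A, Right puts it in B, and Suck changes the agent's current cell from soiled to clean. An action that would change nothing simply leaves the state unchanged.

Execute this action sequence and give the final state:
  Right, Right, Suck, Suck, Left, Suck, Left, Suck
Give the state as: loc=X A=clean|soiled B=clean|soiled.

1) do Right; now loc=B A=clean B=soiled
2) do Right; now loc=B A=clean B=soiled
3) do Suck; now loc=B A=clean B=clean
4) do Suck; now loc=B A=clean B=clean
5) do Left; now loc=A A=clean B=clean
6) do Suck; now loc=A A=clean B=clean
7) do Left; now loc=A A=clean B=clean
8) do Suck; now loc=A A=clean B=clean

loc=A A=clean B=clean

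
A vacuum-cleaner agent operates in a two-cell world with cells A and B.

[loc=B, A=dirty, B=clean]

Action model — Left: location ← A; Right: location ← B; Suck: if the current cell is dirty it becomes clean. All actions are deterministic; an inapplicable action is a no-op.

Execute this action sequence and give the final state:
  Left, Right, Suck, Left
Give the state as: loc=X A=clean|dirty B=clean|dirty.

loc=A A=dirty B=clean

step 1/4 (Left): loc=A A=dirty B=clean
step 2/4 (Right): loc=B A=dirty B=clean
step 3/4 (Suck): loc=B A=dirty B=clean
step 4/4 (Left): loc=A A=dirty B=clean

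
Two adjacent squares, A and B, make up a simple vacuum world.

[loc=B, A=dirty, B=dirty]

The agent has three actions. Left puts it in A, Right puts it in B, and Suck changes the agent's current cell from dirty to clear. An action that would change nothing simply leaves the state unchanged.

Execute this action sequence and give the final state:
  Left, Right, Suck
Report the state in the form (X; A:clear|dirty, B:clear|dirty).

[1] after Left: (A; A:dirty, B:dirty)
[2] after Right: (B; A:dirty, B:dirty)
[3] after Suck: (B; A:dirty, B:clear)

(B; A:dirty, B:clear)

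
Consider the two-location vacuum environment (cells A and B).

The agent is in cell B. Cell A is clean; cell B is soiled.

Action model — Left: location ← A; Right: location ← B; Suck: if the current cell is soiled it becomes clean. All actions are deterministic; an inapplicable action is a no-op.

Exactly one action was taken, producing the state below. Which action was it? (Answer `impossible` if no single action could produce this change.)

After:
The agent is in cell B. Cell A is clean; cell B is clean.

Suck

try  Left: loc=A A=clean B=soiled
try Right: loc=B A=clean B=soiled
try  Suck: loc=B A=clean B=clean  ← match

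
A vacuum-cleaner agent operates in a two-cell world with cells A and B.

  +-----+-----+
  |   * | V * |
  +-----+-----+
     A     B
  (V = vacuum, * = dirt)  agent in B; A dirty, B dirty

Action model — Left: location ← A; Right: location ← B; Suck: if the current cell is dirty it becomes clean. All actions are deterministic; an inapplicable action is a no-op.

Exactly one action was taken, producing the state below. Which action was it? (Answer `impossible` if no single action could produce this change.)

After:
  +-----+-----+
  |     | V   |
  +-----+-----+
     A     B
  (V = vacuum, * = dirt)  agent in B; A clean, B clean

try  Left: <A|dirty|dirty>
try Right: <B|dirty|dirty>
try  Suck: <B|dirty|clean>
no single action produces the after-state

impossible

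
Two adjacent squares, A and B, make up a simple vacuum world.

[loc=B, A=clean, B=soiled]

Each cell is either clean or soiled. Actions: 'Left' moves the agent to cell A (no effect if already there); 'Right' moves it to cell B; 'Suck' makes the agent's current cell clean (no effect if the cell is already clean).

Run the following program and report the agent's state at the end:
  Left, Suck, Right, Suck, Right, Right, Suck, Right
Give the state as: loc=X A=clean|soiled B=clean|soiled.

loc=B A=clean B=clean

t=1 Left ⇒ loc=A A=clean B=soiled
t=2 Suck ⇒ loc=A A=clean B=soiled
t=3 Right ⇒ loc=B A=clean B=soiled
t=4 Suck ⇒ loc=B A=clean B=clean
t=5 Right ⇒ loc=B A=clean B=clean
t=6 Right ⇒ loc=B A=clean B=clean
t=7 Suck ⇒ loc=B A=clean B=clean
t=8 Right ⇒ loc=B A=clean B=clean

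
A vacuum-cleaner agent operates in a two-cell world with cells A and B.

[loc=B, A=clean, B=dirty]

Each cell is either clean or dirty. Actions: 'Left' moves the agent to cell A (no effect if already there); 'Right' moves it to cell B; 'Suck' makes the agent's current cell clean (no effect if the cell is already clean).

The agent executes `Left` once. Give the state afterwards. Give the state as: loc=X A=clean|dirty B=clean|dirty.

start: loc=B A=clean B=dirty
t=1 Left ⇒ loc=A A=clean B=dirty

loc=A A=clean B=dirty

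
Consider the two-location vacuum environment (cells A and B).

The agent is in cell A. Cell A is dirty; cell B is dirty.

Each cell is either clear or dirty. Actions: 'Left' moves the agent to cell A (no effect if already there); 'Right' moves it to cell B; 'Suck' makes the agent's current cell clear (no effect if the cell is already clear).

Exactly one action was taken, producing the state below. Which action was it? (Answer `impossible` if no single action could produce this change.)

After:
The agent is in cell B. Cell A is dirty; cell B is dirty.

try  Left: (A; A:dirty, B:dirty)
try Right: (B; A:dirty, B:dirty)  ← match
try  Suck: (A; A:clear, B:dirty)

Right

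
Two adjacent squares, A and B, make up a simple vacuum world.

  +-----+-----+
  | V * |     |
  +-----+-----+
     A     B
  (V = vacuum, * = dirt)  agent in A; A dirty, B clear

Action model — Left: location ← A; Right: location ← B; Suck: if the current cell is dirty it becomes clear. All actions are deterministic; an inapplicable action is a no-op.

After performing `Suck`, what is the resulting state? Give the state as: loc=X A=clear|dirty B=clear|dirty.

loc=A A=clear B=clear

start: loc=A A=dirty B=clear
1) do Suck; now loc=A A=clear B=clear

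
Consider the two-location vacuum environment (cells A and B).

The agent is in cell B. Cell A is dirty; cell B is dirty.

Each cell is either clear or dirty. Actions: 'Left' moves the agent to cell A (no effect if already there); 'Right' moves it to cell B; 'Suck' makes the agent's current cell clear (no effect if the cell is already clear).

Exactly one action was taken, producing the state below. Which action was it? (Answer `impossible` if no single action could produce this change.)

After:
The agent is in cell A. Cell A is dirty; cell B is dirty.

try  Left: (A; A:dirty, B:dirty)  ← match
try Right: (B; A:dirty, B:dirty)
try  Suck: (B; A:dirty, B:clear)

Left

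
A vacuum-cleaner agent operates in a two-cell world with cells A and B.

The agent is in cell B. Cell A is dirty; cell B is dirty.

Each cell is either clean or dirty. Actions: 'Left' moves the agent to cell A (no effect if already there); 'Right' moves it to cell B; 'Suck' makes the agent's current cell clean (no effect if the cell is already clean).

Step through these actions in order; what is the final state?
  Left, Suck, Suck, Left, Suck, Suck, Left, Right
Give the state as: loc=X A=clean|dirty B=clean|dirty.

1. Left → loc=A A=dirty B=dirty
2. Suck → loc=A A=clean B=dirty
3. Suck → loc=A A=clean B=dirty
4. Left → loc=A A=clean B=dirty
5. Suck → loc=A A=clean B=dirty
6. Suck → loc=A A=clean B=dirty
7. Left → loc=A A=clean B=dirty
8. Right → loc=B A=clean B=dirty

loc=B A=clean B=dirty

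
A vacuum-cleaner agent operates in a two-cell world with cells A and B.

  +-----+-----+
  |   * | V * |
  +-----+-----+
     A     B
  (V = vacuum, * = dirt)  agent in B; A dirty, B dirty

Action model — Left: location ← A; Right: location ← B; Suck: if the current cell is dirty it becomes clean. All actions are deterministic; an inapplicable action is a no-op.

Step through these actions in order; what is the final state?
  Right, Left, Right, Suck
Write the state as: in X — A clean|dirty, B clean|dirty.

step 1/4 (Right): in B — A dirty, B dirty
step 2/4 (Left): in A — A dirty, B dirty
step 3/4 (Right): in B — A dirty, B dirty
step 4/4 (Suck): in B — A dirty, B clean

in B — A dirty, B clean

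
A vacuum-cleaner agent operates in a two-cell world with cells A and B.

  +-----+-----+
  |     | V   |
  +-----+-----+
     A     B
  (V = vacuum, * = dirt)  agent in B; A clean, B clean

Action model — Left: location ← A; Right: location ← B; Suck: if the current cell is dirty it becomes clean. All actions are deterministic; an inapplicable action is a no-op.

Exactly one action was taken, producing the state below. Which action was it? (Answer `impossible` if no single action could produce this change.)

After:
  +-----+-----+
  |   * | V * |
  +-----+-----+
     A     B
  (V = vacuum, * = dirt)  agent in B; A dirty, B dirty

impossible

try  Left: loc=A A=clean B=clean
try Right: loc=B A=clean B=clean
try  Suck: loc=B A=clean B=clean
no single action produces the after-state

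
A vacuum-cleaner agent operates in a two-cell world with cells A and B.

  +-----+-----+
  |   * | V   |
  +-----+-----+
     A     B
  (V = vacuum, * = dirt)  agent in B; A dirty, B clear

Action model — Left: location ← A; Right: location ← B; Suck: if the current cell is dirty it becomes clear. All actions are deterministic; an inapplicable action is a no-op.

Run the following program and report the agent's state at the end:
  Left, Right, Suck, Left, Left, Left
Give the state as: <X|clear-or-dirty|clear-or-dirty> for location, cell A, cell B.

1) do Left; now <A|dirty|clear>
2) do Right; now <B|dirty|clear>
3) do Suck; now <B|dirty|clear>
4) do Left; now <A|dirty|clear>
5) do Left; now <A|dirty|clear>
6) do Left; now <A|dirty|clear>

<A|dirty|clear>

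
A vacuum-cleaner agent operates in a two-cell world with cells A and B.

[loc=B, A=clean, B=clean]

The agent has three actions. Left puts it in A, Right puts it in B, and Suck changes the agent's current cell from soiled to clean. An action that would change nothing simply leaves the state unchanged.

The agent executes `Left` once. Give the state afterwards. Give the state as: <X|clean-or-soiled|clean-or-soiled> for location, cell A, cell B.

<A|clean|clean>

start: <B|clean|clean>
t=1 Left ⇒ <A|clean|clean>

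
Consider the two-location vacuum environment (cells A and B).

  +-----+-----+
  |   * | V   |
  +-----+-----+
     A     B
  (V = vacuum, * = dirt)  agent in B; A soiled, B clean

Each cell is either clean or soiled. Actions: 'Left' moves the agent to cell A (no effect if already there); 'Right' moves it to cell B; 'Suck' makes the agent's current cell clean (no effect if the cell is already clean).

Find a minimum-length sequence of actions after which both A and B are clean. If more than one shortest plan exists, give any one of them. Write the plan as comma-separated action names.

Left, Suck

1) do Left; now <A|soiled|clean>
2) do Suck; now <A|clean|clean>
min 2: go A then Suck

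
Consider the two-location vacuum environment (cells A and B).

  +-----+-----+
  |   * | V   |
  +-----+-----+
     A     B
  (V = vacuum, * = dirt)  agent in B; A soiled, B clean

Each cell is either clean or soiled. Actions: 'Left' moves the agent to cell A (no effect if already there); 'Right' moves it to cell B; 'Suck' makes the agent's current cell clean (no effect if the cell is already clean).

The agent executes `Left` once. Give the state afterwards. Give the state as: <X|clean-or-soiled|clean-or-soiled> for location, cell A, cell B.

<A|soiled|clean>

start: <B|soiled|clean>
1. Left → <A|soiled|clean>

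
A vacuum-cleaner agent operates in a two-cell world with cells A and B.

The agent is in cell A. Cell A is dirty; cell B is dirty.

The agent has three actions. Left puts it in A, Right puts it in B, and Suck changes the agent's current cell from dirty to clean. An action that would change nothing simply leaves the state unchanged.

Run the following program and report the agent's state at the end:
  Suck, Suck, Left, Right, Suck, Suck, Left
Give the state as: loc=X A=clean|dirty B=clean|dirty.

loc=A A=clean B=clean

[1] after Suck: loc=A A=clean B=dirty
[2] after Suck: loc=A A=clean B=dirty
[3] after Left: loc=A A=clean B=dirty
[4] after Right: loc=B A=clean B=dirty
[5] after Suck: loc=B A=clean B=clean
[6] after Suck: loc=B A=clean B=clean
[7] after Left: loc=A A=clean B=clean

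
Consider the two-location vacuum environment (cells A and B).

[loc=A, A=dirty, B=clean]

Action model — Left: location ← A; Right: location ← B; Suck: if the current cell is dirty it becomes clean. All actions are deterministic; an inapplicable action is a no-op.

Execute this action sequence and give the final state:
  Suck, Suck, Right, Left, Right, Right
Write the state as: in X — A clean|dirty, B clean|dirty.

t=1 Suck ⇒ in A — A clean, B clean
t=2 Suck ⇒ in A — A clean, B clean
t=3 Right ⇒ in B — A clean, B clean
t=4 Left ⇒ in A — A clean, B clean
t=5 Right ⇒ in B — A clean, B clean
t=6 Right ⇒ in B — A clean, B clean

in B — A clean, B clean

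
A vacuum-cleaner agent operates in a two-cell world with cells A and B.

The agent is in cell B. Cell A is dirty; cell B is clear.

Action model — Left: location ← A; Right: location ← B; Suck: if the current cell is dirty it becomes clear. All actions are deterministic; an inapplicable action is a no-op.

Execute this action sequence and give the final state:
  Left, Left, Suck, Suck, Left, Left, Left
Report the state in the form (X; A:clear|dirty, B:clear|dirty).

(A; A:clear, B:clear)

1) do Left; now (A; A:dirty, B:clear)
2) do Left; now (A; A:dirty, B:clear)
3) do Suck; now (A; A:clear, B:clear)
4) do Suck; now (A; A:clear, B:clear)
5) do Left; now (A; A:clear, B:clear)
6) do Left; now (A; A:clear, B:clear)
7) do Left; now (A; A:clear, B:clear)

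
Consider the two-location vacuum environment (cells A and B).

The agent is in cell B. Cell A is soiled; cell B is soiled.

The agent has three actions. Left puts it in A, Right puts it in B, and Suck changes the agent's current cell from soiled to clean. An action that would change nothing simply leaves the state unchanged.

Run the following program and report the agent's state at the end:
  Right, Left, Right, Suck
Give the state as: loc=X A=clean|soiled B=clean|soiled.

step 1/4 (Right): loc=B A=soiled B=soiled
step 2/4 (Left): loc=A A=soiled B=soiled
step 3/4 (Right): loc=B A=soiled B=soiled
step 4/4 (Suck): loc=B A=soiled B=clean

loc=B A=soiled B=clean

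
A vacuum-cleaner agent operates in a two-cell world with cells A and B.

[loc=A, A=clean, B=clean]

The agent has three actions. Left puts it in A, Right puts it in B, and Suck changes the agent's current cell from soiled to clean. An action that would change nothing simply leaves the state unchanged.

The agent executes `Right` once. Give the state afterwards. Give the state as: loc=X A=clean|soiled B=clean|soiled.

start: loc=A A=clean B=clean
1) do Right; now loc=B A=clean B=clean

loc=B A=clean B=clean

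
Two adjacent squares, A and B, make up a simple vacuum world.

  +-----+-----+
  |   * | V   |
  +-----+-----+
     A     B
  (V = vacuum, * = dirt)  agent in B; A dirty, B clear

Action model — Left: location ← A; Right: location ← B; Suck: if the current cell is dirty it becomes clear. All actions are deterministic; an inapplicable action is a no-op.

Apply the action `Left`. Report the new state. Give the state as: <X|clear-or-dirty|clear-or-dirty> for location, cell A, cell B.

start: <B|dirty|clear>
1) do Left; now <A|dirty|clear>

<A|dirty|clear>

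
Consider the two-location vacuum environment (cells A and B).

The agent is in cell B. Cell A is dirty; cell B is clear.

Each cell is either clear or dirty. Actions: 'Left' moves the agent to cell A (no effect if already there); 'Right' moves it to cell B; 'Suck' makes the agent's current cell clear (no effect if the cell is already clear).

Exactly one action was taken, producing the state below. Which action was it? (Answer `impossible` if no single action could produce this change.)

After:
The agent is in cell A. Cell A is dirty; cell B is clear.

try  Left: (A; A:dirty, B:clear)  ← match
try Right: (B; A:dirty, B:clear)
try  Suck: (B; A:dirty, B:clear)

Left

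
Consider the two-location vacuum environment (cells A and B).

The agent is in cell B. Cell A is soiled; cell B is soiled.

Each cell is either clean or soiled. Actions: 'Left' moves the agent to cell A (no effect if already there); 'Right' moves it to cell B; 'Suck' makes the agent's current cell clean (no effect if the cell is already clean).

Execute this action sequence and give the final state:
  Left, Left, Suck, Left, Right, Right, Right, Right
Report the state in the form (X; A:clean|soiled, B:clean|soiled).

(B; A:clean, B:soiled)

1. Left → (A; A:soiled, B:soiled)
2. Left → (A; A:soiled, B:soiled)
3. Suck → (A; A:clean, B:soiled)
4. Left → (A; A:clean, B:soiled)
5. Right → (B; A:clean, B:soiled)
6. Right → (B; A:clean, B:soiled)
7. Right → (B; A:clean, B:soiled)
8. Right → (B; A:clean, B:soiled)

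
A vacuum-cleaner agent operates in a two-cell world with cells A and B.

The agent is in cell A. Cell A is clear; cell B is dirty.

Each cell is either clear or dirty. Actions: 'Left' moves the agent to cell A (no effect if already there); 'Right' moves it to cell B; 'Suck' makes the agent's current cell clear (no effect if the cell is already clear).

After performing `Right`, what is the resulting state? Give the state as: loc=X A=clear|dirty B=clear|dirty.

loc=B A=clear B=dirty

start: loc=A A=clear B=dirty
Right (#1): loc=B A=clear B=dirty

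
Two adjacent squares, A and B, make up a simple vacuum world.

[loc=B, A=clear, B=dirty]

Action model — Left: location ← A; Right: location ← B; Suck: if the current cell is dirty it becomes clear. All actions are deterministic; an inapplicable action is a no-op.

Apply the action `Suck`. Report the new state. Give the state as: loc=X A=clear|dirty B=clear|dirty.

start: loc=B A=clear B=dirty
1. Suck → loc=B A=clear B=clear

loc=B A=clear B=clear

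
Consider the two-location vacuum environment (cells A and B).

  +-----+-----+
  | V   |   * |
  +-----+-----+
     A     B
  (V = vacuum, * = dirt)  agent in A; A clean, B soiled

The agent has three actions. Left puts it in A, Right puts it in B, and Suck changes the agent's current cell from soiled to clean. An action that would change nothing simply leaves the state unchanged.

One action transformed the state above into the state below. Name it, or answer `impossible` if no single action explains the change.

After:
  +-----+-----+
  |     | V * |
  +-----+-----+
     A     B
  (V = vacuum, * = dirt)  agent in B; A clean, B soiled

try  Left: (A; A:clean, B:soiled)
try Right: (B; A:clean, B:soiled)  ← match
try  Suck: (A; A:clean, B:soiled)

Right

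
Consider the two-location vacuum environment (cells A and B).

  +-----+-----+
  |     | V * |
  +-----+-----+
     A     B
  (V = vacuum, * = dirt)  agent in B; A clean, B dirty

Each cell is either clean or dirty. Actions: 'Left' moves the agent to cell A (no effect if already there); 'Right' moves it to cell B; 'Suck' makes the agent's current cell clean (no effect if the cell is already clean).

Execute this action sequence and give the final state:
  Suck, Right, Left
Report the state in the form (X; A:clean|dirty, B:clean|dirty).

(A; A:clean, B:clean)

[1] after Suck: (B; A:clean, B:clean)
[2] after Right: (B; A:clean, B:clean)
[3] after Left: (A; A:clean, B:clean)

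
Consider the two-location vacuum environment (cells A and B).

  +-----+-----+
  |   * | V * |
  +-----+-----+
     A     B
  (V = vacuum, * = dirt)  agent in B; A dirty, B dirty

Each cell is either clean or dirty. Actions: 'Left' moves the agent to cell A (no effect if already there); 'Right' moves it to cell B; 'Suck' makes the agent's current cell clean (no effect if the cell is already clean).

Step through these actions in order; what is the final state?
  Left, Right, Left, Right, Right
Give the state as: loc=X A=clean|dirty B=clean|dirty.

step 1/5 (Left): loc=A A=dirty B=dirty
step 2/5 (Right): loc=B A=dirty B=dirty
step 3/5 (Left): loc=A A=dirty B=dirty
step 4/5 (Right): loc=B A=dirty B=dirty
step 5/5 (Right): loc=B A=dirty B=dirty

loc=B A=dirty B=dirty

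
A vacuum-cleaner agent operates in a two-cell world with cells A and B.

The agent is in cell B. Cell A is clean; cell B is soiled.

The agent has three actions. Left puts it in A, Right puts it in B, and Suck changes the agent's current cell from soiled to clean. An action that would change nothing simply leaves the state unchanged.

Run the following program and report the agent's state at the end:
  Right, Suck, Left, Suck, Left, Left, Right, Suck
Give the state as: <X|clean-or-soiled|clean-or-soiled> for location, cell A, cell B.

<B|clean|clean>

step 1/8 (Right): <B|clean|soiled>
step 2/8 (Suck): <B|clean|clean>
step 3/8 (Left): <A|clean|clean>
step 4/8 (Suck): <A|clean|clean>
step 5/8 (Left): <A|clean|clean>
step 6/8 (Left): <A|clean|clean>
step 7/8 (Right): <B|clean|clean>
step 8/8 (Suck): <B|clean|clean>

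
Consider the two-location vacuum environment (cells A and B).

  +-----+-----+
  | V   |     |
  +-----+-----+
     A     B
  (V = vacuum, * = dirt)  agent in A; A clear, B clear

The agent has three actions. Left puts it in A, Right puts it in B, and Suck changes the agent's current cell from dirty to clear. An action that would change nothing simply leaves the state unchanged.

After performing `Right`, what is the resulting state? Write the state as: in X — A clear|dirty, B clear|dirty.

start: in A — A clear, B clear
[1] after Right: in B — A clear, B clear

in B — A clear, B clear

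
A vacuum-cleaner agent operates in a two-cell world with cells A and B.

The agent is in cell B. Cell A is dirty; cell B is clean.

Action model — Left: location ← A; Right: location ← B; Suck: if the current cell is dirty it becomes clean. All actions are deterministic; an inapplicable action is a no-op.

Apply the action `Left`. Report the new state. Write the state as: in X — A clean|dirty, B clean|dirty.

start: in B — A dirty, B clean
t=1 Left ⇒ in A — A dirty, B clean

in A — A dirty, B clean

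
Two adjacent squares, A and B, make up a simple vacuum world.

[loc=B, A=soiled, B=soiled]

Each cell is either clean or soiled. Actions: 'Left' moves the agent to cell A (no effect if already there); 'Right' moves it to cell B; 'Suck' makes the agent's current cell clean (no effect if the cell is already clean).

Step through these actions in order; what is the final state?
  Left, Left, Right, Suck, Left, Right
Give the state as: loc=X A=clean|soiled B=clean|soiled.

[1] after Left: loc=A A=soiled B=soiled
[2] after Left: loc=A A=soiled B=soiled
[3] after Right: loc=B A=soiled B=soiled
[4] after Suck: loc=B A=soiled B=clean
[5] after Left: loc=A A=soiled B=clean
[6] after Right: loc=B A=soiled B=clean

loc=B A=soiled B=clean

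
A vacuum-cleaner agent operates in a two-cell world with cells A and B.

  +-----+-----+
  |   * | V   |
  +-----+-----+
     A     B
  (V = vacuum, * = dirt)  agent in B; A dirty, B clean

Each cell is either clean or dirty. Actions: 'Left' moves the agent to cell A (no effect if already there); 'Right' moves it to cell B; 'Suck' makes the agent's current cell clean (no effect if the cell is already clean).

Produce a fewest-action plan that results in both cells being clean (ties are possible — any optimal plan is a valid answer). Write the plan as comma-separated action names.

Left, Suck

[1] after Left: (A; A:dirty, B:clean)
[2] after Suck: (A; A:clean, B:clean)
min 2: go A then Suck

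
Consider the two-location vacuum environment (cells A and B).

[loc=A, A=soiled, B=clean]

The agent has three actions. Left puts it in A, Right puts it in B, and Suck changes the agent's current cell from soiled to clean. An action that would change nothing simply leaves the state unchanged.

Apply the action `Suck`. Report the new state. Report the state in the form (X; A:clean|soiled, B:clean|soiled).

start: (A; A:soiled, B:clean)
1) do Suck; now (A; A:clean, B:clean)

(A; A:clean, B:clean)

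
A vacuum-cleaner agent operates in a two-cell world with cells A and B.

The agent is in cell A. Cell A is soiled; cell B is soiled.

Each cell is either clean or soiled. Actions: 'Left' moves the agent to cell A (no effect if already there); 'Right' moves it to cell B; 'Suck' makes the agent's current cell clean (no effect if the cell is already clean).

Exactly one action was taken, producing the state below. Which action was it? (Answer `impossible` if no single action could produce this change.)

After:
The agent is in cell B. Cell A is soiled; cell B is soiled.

try  Left: (A; A:soiled, B:soiled)
try Right: (B; A:soiled, B:soiled)  ← match
try  Suck: (A; A:clean, B:soiled)

Right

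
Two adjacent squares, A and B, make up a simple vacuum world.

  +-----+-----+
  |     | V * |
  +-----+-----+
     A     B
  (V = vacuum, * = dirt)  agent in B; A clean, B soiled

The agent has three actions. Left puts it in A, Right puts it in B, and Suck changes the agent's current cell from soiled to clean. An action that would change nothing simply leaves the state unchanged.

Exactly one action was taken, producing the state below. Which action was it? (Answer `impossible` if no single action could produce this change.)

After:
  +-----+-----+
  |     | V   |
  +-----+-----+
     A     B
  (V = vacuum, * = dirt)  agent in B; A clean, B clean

try  Left: (A; A:clean, B:soiled)
try Right: (B; A:clean, B:soiled)
try  Suck: (B; A:clean, B:clean)  ← match

Suck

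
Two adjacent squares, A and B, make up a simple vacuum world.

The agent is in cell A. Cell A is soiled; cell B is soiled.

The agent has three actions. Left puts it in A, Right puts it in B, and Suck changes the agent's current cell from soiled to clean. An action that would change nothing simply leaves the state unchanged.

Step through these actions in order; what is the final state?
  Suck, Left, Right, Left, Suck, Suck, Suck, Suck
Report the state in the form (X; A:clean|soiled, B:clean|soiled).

step 1/8 (Suck): (A; A:clean, B:soiled)
step 2/8 (Left): (A; A:clean, B:soiled)
step 3/8 (Right): (B; A:clean, B:soiled)
step 4/8 (Left): (A; A:clean, B:soiled)
step 5/8 (Suck): (A; A:clean, B:soiled)
step 6/8 (Suck): (A; A:clean, B:soiled)
step 7/8 (Suck): (A; A:clean, B:soiled)
step 8/8 (Suck): (A; A:clean, B:soiled)

(A; A:clean, B:soiled)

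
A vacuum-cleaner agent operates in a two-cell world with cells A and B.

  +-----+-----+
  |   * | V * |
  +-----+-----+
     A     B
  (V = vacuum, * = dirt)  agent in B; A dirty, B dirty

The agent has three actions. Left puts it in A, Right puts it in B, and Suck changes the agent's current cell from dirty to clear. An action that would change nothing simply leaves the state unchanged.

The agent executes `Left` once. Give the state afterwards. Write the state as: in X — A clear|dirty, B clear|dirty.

start: in B — A dirty, B dirty
[1] after Left: in A — A dirty, B dirty

in A — A dirty, B dirty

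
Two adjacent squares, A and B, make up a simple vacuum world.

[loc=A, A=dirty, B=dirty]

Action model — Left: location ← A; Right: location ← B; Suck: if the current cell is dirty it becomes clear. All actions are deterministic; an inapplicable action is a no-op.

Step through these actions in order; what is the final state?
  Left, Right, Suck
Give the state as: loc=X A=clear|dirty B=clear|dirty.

1) do Left; now loc=A A=dirty B=dirty
2) do Right; now loc=B A=dirty B=dirty
3) do Suck; now loc=B A=dirty B=clear

loc=B A=dirty B=clear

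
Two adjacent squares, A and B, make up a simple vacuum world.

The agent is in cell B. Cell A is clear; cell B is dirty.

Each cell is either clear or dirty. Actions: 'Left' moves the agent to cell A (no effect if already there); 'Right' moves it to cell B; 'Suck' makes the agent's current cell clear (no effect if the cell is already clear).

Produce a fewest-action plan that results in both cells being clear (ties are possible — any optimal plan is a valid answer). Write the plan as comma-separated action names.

Suck (#1): loc=B A=clear B=clear
min 1: B is dirty, one Suck

Suck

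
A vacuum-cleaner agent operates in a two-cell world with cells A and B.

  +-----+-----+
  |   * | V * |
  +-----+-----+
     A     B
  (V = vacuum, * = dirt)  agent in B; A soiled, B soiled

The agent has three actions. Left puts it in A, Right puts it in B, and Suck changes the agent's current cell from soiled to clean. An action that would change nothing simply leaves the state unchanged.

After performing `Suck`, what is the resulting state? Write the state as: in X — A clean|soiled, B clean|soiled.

in B — A soiled, B clean

start: in B — A soiled, B soiled
1. Suck → in B — A soiled, B clean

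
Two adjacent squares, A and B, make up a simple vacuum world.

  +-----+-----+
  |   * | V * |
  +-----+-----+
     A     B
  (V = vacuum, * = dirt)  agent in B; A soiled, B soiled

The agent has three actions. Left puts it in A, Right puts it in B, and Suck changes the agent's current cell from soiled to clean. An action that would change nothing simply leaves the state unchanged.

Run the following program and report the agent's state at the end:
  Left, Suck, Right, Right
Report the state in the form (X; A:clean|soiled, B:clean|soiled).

1. Left → (A; A:soiled, B:soiled)
2. Suck → (A; A:clean, B:soiled)
3. Right → (B; A:clean, B:soiled)
4. Right → (B; A:clean, B:soiled)

(B; A:clean, B:soiled)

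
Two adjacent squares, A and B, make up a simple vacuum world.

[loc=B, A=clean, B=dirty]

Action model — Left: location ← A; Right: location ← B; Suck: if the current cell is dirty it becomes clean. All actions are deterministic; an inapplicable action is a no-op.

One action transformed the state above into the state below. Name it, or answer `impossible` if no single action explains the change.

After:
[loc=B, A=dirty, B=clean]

impossible

try  Left: <A|clean|dirty>
try Right: <B|clean|dirty>
try  Suck: <B|clean|clean>
no single action produces the after-state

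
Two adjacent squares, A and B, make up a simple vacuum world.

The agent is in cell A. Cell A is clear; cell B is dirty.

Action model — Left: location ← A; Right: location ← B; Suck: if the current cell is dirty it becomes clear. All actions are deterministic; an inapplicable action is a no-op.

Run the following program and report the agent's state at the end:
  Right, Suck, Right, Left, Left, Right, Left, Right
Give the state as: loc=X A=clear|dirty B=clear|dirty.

loc=B A=clear B=clear

t=1 Right ⇒ loc=B A=clear B=dirty
t=2 Suck ⇒ loc=B A=clear B=clear
t=3 Right ⇒ loc=B A=clear B=clear
t=4 Left ⇒ loc=A A=clear B=clear
t=5 Left ⇒ loc=A A=clear B=clear
t=6 Right ⇒ loc=B A=clear B=clear
t=7 Left ⇒ loc=A A=clear B=clear
t=8 Right ⇒ loc=B A=clear B=clear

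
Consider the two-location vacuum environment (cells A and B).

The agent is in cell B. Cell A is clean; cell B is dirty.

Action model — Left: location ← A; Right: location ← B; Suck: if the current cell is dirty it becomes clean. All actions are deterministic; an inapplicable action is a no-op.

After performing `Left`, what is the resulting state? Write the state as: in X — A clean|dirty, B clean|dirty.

start: in B — A clean, B dirty
step 1/1 (Left): in A — A clean, B dirty

in A — A clean, B dirty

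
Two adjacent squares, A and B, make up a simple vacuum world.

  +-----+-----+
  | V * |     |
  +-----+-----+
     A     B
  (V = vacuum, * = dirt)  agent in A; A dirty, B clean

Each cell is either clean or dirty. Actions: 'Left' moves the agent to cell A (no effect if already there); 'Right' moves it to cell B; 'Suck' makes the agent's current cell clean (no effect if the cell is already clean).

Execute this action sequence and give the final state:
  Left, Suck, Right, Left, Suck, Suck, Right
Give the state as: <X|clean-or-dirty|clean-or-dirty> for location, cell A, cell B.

step 1/7 (Left): <A|dirty|clean>
step 2/7 (Suck): <A|clean|clean>
step 3/7 (Right): <B|clean|clean>
step 4/7 (Left): <A|clean|clean>
step 5/7 (Suck): <A|clean|clean>
step 6/7 (Suck): <A|clean|clean>
step 7/7 (Right): <B|clean|clean>

<B|clean|clean>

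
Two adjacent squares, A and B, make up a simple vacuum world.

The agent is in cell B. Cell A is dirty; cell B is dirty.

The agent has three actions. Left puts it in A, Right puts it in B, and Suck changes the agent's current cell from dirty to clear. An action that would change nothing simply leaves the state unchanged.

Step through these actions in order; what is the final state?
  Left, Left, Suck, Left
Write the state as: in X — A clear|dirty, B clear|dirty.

1) do Left; now in A — A dirty, B dirty
2) do Left; now in A — A dirty, B dirty
3) do Suck; now in A — A clear, B dirty
4) do Left; now in A — A clear, B dirty

in A — A clear, B dirty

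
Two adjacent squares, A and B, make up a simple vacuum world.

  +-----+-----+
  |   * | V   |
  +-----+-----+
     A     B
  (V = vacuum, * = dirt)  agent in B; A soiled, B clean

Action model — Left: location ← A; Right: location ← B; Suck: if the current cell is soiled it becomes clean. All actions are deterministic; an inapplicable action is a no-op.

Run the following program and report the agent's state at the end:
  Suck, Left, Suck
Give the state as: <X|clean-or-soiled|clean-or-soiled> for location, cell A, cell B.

<A|clean|clean>

1. Suck → <B|soiled|clean>
2. Left → <A|soiled|clean>
3. Suck → <A|clean|clean>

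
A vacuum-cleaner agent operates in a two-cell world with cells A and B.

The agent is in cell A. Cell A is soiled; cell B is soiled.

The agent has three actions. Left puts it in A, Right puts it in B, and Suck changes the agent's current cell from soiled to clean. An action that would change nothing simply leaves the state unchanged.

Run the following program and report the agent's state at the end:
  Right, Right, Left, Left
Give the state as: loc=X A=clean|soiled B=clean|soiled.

1. Right → loc=B A=soiled B=soiled
2. Right → loc=B A=soiled B=soiled
3. Left → loc=A A=soiled B=soiled
4. Left → loc=A A=soiled B=soiled

loc=A A=soiled B=soiled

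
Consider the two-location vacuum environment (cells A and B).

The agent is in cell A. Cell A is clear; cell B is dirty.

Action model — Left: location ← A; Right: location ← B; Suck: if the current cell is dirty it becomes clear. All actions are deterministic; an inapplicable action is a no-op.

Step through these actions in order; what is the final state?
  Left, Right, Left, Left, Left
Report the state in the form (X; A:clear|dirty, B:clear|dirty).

t=1 Left ⇒ (A; A:clear, B:dirty)
t=2 Right ⇒ (B; A:clear, B:dirty)
t=3 Left ⇒ (A; A:clear, B:dirty)
t=4 Left ⇒ (A; A:clear, B:dirty)
t=5 Left ⇒ (A; A:clear, B:dirty)

(A; A:clear, B:dirty)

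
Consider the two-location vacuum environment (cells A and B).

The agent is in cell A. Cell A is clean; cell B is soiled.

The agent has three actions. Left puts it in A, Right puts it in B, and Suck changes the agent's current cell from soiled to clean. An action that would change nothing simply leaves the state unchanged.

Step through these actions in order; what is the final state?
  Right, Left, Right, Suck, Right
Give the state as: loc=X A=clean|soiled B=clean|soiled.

loc=B A=clean B=clean

1) do Right; now loc=B A=clean B=soiled
2) do Left; now loc=A A=clean B=soiled
3) do Right; now loc=B A=clean B=soiled
4) do Suck; now loc=B A=clean B=clean
5) do Right; now loc=B A=clean B=clean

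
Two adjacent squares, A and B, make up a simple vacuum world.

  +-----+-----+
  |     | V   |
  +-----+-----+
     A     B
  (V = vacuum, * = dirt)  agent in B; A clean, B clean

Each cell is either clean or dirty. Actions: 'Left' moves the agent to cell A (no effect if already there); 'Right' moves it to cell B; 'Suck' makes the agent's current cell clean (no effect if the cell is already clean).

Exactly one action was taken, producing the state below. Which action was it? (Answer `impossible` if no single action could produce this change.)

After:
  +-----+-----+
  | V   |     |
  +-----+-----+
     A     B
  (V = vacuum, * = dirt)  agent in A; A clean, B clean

try  Left: <A|clean|clean>  ← match
try Right: <B|clean|clean>
try  Suck: <B|clean|clean>

Left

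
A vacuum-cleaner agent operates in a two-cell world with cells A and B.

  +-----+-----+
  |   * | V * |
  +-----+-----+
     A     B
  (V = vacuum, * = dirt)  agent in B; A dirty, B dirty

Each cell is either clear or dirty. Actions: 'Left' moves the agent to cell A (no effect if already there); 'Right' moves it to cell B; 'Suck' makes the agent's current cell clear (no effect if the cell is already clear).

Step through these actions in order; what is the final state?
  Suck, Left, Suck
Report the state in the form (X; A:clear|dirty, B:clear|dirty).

1. Suck → (B; A:dirty, B:clear)
2. Left → (A; A:dirty, B:clear)
3. Suck → (A; A:clear, B:clear)

(A; A:clear, B:clear)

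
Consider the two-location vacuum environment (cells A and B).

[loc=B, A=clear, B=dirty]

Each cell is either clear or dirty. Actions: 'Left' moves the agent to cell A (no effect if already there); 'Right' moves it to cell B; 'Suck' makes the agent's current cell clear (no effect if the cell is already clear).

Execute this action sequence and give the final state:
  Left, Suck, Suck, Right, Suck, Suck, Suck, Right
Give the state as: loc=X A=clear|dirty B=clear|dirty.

1. Left → loc=A A=clear B=dirty
2. Suck → loc=A A=clear B=dirty
3. Suck → loc=A A=clear B=dirty
4. Right → loc=B A=clear B=dirty
5. Suck → loc=B A=clear B=clear
6. Suck → loc=B A=clear B=clear
7. Suck → loc=B A=clear B=clear
8. Right → loc=B A=clear B=clear

loc=B A=clear B=clear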